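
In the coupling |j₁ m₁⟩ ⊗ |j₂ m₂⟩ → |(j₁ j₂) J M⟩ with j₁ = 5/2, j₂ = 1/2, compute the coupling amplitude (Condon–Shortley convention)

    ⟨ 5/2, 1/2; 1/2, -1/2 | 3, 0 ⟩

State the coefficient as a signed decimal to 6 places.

+0.707107

j₁+j₂−J=0  J+j₁−j₂=5  J−j₁+j₂=1  j₁+j₂+J+1=7
(j₁±m₁, j₂±m₂, J±M) = (3,2,0,1,3,3)
P² = 72
sum k=0..0:
  [0] +1/12 = 1/12
S = 1/12
C² = P²·S² = 1/2 ; C = +0.707107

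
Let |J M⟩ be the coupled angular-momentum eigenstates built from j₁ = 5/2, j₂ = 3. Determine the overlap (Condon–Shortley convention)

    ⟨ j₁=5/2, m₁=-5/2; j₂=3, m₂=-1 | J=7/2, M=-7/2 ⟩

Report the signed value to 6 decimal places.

√[8·2!3!4!/10! · 0!5!2!4!0!7!] = √(18432)
  +(−1)^2/∏(2,0,3,0,0,4)! = 1/288  (running 1/288)
⟨..|..⟩ = √(18432)·(1/288) = +0.471405

+0.471405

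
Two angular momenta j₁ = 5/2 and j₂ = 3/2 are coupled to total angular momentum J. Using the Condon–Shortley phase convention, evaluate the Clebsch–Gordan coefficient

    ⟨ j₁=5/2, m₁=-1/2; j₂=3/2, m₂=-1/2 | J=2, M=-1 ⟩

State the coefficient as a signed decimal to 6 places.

−√(25/84) ≈ -0.545545

√[5·2!3!1!/7! · 2!3!1!2!1!3!] = √(12/7)
  +(−1)^0/∏(0,2,3,1,0,0)! = 1/12  (running 1/12)
  +(−1)^1/∏(1,1,2,0,1,1)! = -1/2  (running -5/12)
⟨..|..⟩ = √(12/7)·(-5/12) = -0.545545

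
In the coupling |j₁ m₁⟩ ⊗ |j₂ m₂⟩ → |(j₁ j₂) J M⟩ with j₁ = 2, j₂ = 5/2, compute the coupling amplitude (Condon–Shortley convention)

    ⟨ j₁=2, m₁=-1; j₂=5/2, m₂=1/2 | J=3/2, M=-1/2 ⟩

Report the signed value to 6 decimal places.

+√(5/21) = +0.487950

√[4·3!1!2!/7! · 1!3!3!2!1!2!] = √(48/35)
  +(−1)^2/∏(2,1,1,1,0,1)! = 1/2  (running 1/2)
  +(−1)^3/∏(3,0,0,0,1,2)! = -1/12  (running 5/12)
⟨..|..⟩ = √(48/35)·(5/12) = +0.487950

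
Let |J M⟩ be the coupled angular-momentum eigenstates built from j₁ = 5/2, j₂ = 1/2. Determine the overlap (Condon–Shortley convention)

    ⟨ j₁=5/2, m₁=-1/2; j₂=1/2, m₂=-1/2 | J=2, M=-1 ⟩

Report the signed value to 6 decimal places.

j₁+j₂−J=1  J+j₁−j₂=4  J−j₁+j₂=0  j₁+j₂+J+1=6
(j₁±m₁, j₂±m₂, J±M) = (2,3,0,1,1,3)
P² = 12
sum k=0..0:
  [0] +1/6 = 1/6
S = 1/6
C² = P²·S² = 1/3 ; C = +0.577350

+√(1/3) = +0.577350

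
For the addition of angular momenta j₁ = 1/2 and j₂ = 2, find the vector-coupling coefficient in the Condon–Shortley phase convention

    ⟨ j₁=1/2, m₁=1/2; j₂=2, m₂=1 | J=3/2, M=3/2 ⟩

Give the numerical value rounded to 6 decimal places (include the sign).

triangle: 1!×0!×3!/5! = 6/120
(j±m)!: 1!×0!×3!×1!×3!×0! = 36
prefactor² = (2J+1)×Δ×N² = 36/5
  k=0: +1/(0!×1!×0!×3!×0!×0!) = 1/6
Σ = 1/6  ⇒  CG² = 36/5×1/6² = 1/5
CG = +√(1/5) = +0.447214

+0.447214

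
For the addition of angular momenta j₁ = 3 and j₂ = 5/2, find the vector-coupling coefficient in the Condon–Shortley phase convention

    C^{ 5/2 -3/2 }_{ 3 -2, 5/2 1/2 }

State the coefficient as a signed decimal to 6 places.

√[6·3!3!2!/9! · 1!5!3!2!1!4!] = √(288/7)
  +(−1)^2/∏(2,1,3,1,0,1)! = 1/12  (running 1/12)
  +(−1)^3/∏(3,0,2,0,1,2)! = -1/24  (running 1/24)
⟨..|..⟩ = √(288/7)·(1/24) = +0.267261

+√(1/14) ≈ +0.267261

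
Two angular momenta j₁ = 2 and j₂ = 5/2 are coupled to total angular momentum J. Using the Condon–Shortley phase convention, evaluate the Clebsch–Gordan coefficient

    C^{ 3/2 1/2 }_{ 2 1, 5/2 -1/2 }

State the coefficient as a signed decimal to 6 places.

−√(5/21) ≈ -0.487950

triangle: 3!*1!*2!/7! = 12/5040
(j±m)!: 3!*1!*2!*3!*2!*1! = 144
prefactor² = (2J+1)*Δ*N² = 48/35
  k=0: +1/(0!*3!*1!*2!*0!*0!) = 1/12
  k=1: −1/(1!*2!*0!*1!*1!*1!) = -1/2
Σ = -5/12  ⇒  CG² = 48/35*(-5/12)² = 5/21
CG = −√(5/21) = -0.487950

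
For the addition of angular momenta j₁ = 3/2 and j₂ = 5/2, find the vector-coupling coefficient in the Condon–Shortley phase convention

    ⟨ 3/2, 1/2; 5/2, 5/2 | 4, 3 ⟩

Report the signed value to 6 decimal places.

j₁+j₂−J=0  J+j₁−j₂=3  J−j₁+j₂=5  j₁+j₂+J+1=9
(j₁±m₁, j₂±m₂, J±M) = (2,1,5,0,7,1)
P² = 21600
sum k=0..0:
  [0] +1/240 = 1/240
S = 1/240
C² = P²·S² = 3/8 ; C = +0.612372

+√(3/8) = +0.612372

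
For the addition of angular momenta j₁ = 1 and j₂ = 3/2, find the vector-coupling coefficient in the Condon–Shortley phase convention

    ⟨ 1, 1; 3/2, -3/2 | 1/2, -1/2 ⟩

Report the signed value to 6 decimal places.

triangle: 2!×0!×1!/4! = 2/24
(j±m)!: 2!×0!×0!×3!×0!×1! = 12
prefactor² = (2J+1)×Δ×N² = 2
  k=0: +1/(0!×2!×0!×0!×0!×1!) = 1/2
Σ = 1/2  ⇒  CG² = 2×1/2² = 1/2
CG = +√(1/2) = +0.707107

+√(1/2) ≈ +0.707107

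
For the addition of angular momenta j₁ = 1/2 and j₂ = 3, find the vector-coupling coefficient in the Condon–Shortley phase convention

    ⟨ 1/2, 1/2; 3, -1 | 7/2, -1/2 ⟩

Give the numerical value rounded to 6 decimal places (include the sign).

+√(3/7) = +0.654654

√[8·0!1!6!/8! · 1!0!2!4!3!4!] = √(6912/7)
  +(−1)^0/∏(0,0,0,2,1,4)! = 1/48  (running 1/48)
⟨..|..⟩ = √(6912/7)·(1/48) = +0.654654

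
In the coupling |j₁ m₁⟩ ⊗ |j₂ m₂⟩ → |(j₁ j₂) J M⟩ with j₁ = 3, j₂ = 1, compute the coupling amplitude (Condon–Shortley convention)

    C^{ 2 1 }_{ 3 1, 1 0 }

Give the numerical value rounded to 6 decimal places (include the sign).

-0.617213

j₁+j₂−J=2  J+j₁−j₂=4  J−j₁+j₂=0  j₁+j₂+J+1=7
(j₁±m₁, j₂±m₂, J±M) = (4,2,1,1,3,1)
P² = 96/7
sum k=1..1:
  [1] −1/6 = -1/6
S = -1/6
C² = P²·S² = 8/21 ; C = -0.617213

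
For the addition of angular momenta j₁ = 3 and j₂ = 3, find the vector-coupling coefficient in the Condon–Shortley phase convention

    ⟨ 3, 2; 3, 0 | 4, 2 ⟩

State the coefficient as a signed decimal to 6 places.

j₁+j₂−J=2  J+j₁−j₂=4  J−j₁+j₂=4  j₁+j₂+J+1=11
(j₁±m₁, j₂±m₂, J±M) = (5,1,3,3,6,2)
P² = 124416/77
sum k=0..1:
  [0] +1/72 = 1/72
  [1] −1/96 = -1/96
S = 1/288
C² = P²·S² = 3/154 ; C = +0.139573

+0.139573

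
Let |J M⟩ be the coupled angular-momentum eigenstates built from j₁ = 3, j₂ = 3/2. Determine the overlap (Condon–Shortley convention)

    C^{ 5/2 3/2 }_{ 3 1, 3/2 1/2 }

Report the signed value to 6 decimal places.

-0.591608

j₁+j₂−J=2  J+j₁−j₂=4  J−j₁+j₂=1  j₁+j₂+J+1=8
(j₁±m₁, j₂±m₂, J±M) = (4,2,2,1,4,1)
P² = 576/35
sum k=1..2:
  [1] −1/6 = -1/6
  [2] +1/48 = 1/48
S = -7/48
C² = P²·S² = 7/20 ; C = -0.591608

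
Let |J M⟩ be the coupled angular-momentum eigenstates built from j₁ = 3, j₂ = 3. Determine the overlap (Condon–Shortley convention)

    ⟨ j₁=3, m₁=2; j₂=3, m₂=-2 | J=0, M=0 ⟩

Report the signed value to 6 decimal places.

-0.377964

√[1·6!0!0!/7! · 5!1!1!5!0!0!] = √(14400/7)
  +(−1)^1/∏(1,5,0,0,0,0)! = -1/120  (running -1/120)
⟨..|..⟩ = √(14400/7)·(-1/120) = -0.377964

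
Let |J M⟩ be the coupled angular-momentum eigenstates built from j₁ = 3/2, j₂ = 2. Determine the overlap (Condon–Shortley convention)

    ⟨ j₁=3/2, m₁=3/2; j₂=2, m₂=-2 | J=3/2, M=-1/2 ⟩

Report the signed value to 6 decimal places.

√[4·2!1!2!/6! · 3!0!0!4!1!2!] = √(32/5)
  +(−1)^0/∏(0,2,0,0,1,2)! = 1/4  (running 1/4)
⟨..|..⟩ = √(32/5)·(1/4) = +0.632456

+0.632456  (= +√(2/5))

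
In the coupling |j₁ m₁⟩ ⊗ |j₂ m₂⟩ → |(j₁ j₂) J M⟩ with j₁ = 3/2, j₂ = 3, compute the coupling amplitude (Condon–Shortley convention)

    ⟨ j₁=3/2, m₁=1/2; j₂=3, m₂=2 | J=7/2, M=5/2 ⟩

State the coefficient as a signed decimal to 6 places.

-0.377964

√[8·1!2!5!/9! · 2!1!5!1!6!1!] = √(6400/7)
  +(−1)^0/∏(0,1,1,5,1,0)! = 1/120  (running 1/120)
  +(−1)^1/∏(1,0,0,4,2,1)! = -1/48  (running -1/80)
⟨..|..⟩ = √(6400/7)·(-1/80) = -0.377964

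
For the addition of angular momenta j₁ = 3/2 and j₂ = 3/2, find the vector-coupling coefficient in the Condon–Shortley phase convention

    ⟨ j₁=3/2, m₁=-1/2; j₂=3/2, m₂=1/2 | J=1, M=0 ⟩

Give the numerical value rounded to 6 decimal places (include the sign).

j₁+j₂−J=2  J+j₁−j₂=1  J−j₁+j₂=1  j₁+j₂+J+1=5
(j₁±m₁, j₂±m₂, J±M) = (1,2,2,1,1,1)
P² = 1/5
sum k=1..2:
  [1] −1/1 = -1
  [2] +1/2 = 1/2
S = -1/2
C² = P²·S² = 1/20 ; C = -0.223607

-0.223607  (= −√(1/20))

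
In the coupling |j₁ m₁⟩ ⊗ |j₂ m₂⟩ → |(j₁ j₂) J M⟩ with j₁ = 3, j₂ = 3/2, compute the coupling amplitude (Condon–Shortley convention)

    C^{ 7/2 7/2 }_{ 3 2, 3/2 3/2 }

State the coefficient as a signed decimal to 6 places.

−√(1/3) ≈ -0.577350

triangle: 1!*5!*2!/9! = 240/362880
(j±m)!: 5!*1!*3!*0!*7!*0! = 3628800
prefactor² = (2J+1)*Δ*N² = 19200
  k=1: −1/(1!*0!*0!*2!*5!*0!) = -1/240
Σ = -1/240  ⇒  CG² = 19200*(-1/240)² = 1/3
CG = −√(1/3) = -0.577350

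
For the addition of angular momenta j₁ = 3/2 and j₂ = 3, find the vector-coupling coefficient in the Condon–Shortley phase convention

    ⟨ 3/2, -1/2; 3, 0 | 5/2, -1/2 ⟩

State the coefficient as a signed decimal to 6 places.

√[6·2!1!4!/8! · 1!2!3!3!2!3!] = √(216/35)
  +(−1)^1/∏(1,1,1,2,0,2)! = -1/4  (running -1/4)
  +(−1)^2/∏(2,0,0,1,1,3)! = 1/12  (running -1/6)
⟨..|..⟩ = √(216/35)·(-1/6) = -0.414039

−√(6/35) ≈ -0.414039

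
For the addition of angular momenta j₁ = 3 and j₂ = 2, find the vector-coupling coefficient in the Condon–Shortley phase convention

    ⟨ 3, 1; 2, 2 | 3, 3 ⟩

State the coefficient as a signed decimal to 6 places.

+√(1/6) = +0.408248

√[7·2!4!2!/9! · 4!2!4!0!6!0!] = √(1536)
  +(−1)^2/∏(2,0,0,2,4,0)! = 1/96  (running 1/96)
⟨..|..⟩ = √(1536)·(1/96) = +0.408248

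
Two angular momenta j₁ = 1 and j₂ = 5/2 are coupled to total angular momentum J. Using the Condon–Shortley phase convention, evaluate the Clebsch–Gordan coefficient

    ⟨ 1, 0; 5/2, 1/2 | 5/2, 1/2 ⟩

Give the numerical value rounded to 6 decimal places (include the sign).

-0.169031

triangle: 1!×1!×4!/7! = 24/5040
(j±m)!: 1!×1!×3!×2!×3!×2! = 144
prefactor² = (2J+1)×Δ×N² = 144/35
  k=0: +1/(0!×1!×1!×3!×0!×1!) = 1/6
  k=1: −1/(1!×0!×0!×2!×1!×2!) = -1/4
Σ = -1/12  ⇒  CG² = 144/35×(-1/12)² = 1/35
CG = −√(1/35) = -0.169031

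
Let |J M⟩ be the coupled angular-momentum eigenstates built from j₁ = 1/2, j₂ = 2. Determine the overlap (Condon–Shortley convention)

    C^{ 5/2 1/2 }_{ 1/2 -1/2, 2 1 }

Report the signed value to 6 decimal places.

+√(2/5) = +0.632456

triangle: 0!*1!*4!/6! = 24/720
(j±m)!: 0!*1!*3!*1!*3!*2! = 72
prefactor² = (2J+1)*Δ*N² = 72/5
  k=0: +1/(0!*0!*1!*3!*0!*1!) = 1/6
Σ = 1/6  ⇒  CG² = 72/5*1/6² = 2/5
CG = +√(2/5) = +0.632456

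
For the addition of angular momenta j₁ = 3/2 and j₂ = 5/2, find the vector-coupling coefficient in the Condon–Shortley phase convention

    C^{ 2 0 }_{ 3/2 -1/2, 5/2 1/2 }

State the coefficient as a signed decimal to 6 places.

j₁+j₂−J=2  J+j₁−j₂=1  J−j₁+j₂=3  j₁+j₂+J+1=7
(j₁±m₁, j₂±m₂, J±M) = (1,2,3,2,2,2)
P² = 8/7
sum k=1..2:
  [1] −1/2 = -1/2
  [2] +1/4 = 1/4
S = -1/4
C² = P²·S² = 1/14 ; C = -0.267261

-0.267261  (= −√(1/14))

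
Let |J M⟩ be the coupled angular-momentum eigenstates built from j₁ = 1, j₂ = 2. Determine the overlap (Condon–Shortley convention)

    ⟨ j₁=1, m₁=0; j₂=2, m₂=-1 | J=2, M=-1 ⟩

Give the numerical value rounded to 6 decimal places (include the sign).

triangle: 1!*1!*3!/6! = 6/720
(j±m)!: 1!*1!*1!*3!*1!*3! = 36
prefactor² = (2J+1)*Δ*N² = 3/2
  k=0: +1/(0!*1!*1!*1!*0!*2!) = 1/2
  k=1: −1/(1!*0!*0!*0!*1!*3!) = -1/6
Σ = 1/3  ⇒  CG² = 3/2*1/3² = 1/6
CG = +√(1/6) = +0.408248

+√(1/6) = +0.408248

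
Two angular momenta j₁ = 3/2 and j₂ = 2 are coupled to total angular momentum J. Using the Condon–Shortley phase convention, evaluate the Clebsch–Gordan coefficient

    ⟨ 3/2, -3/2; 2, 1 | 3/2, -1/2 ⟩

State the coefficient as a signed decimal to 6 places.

+√(2/5) ≈ +0.632456

√[4·2!1!2!/6! · 0!3!3!1!1!2!] = √(8/5)
  +(−1)^2/∏(2,0,1,1,0,1)! = 1/2  (running 1/2)
⟨..|..⟩ = √(8/5)·(1/2) = +0.632456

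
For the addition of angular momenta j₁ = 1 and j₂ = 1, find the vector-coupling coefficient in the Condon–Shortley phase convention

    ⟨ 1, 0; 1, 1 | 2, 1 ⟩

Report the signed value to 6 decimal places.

+√(1/2) ≈ +0.707107

triangle: 0!*2!*2!/5! = 4/120
(j±m)!: 1!*1!*2!*0!*3!*1! = 12
prefactor² = (2J+1)*Δ*N² = 2
  k=0: +1/(0!*0!*1!*2!*1!*0!) = 1/2
Σ = 1/2  ⇒  CG² = 2*1/2² = 1/2
CG = +√(1/2) = +0.707107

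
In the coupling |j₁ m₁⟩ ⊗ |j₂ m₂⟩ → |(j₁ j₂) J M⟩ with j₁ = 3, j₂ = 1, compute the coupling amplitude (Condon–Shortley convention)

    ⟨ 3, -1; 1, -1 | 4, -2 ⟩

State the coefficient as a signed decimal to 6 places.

triangle: 0!·6!·2!/9! = 1440/362880
(j±m)!: 2!·4!·0!·2!·2!·6! = 138240
prefactor² = (2J+1)·Δ·N² = 34560/7
  k=0: +1/(0!·0!·4!·0!·2!·2!) = 1/96
Σ = 1/96  ⇒  CG² = 34560/7·1/96² = 15/28
CG = +√(15/28) = +0.731925

+√(15/28) ≈ +0.731925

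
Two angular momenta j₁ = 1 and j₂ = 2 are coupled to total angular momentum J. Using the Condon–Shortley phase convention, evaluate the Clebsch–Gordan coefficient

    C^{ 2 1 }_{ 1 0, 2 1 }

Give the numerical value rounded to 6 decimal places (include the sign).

triangle: 1!·1!·3!/6! = 6/720
(j±m)!: 1!·1!·3!·1!·3!·1! = 36
prefactor² = (2J+1)·Δ·N² = 3/2
  k=0: +1/(0!·1!·1!·3!·0!·0!) = 1/6
  k=1: −1/(1!·0!·0!·2!·1!·1!) = -1/2
Σ = -1/3  ⇒  CG² = 3/2·(-1/3)² = 1/6
CG = −√(1/6) = -0.408248

-0.408248  (= −√(1/6))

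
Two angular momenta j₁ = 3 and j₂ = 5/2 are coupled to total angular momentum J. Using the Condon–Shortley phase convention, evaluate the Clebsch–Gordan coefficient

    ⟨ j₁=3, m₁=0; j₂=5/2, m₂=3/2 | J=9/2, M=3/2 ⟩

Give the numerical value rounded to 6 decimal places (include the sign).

-0.540562  (= −√(45/154))

j₁+j₂−J=1  J+j₁−j₂=5  J−j₁+j₂=4  j₁+j₂+J+1=11
(j₁±m₁, j₂±m₂, J±M) = (3,3,4,1,6,3)
P² = 207360/77
sum k=0..1:
  [0] +1/288 = 1/288
  [1] −1/72 = -1/72
S = -1/96
C² = P²·S² = 45/154 ; C = -0.540562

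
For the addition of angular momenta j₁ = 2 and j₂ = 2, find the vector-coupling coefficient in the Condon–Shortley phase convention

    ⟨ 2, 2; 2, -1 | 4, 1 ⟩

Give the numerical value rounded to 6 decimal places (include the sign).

+0.267261

j₁+j₂−J=0  J+j₁−j₂=4  J−j₁+j₂=4  j₁+j₂+J+1=9
(j₁±m₁, j₂±m₂, J±M) = (4,0,1,3,5,3)
P² = 10368/7
sum k=0..0:
  [0] +1/144 = 1/144
S = 1/144
C² = P²·S² = 1/14 ; C = +0.267261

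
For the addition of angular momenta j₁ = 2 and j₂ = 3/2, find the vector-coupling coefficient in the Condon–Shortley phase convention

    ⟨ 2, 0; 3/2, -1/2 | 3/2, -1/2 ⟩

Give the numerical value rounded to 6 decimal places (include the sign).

j₁+j₂−J=2  J+j₁−j₂=2  J−j₁+j₂=1  j₁+j₂+J+1=6
(j₁±m₁, j₂±m₂, J±M) = (2,2,1,2,1,2)
P² = 16/45
sum k=0..1:
  [0] +1/4 = 1/4
  [1] −1/1 = -1
S = -3/4
C² = P²·S² = 1/5 ; C = -0.447214

−√(1/5) ≈ -0.447214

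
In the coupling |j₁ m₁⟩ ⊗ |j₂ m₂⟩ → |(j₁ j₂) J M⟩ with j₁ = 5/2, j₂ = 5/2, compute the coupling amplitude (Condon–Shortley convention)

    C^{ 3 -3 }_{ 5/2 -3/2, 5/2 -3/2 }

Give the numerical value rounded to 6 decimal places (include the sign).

triangle: 2!×3!×3!/9! = 72/362880
(j±m)!: 1!×4!×1!×4!×0!×6! = 414720
prefactor² = (2J+1)×Δ×N² = 576
  k=1: −1/(1!×1!×3!×0!×0!×3!) = -1/36
Σ = -1/36  ⇒  CG² = 576×(-1/36)² = 4/9
CG = −√(4/9) = -0.666667

-0.666667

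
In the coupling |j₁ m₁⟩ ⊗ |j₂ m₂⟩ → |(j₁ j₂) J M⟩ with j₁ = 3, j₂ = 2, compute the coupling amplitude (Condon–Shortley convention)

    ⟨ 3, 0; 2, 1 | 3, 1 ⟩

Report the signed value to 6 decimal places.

√[7·2!4!2!/9! · 3!3!3!1!4!2!] = √(96/5)
  +(−1)^1/∏(1,1,2,2,2,0)! = -1/8  (running -1/8)
  +(−1)^2/∏(2,0,1,1,3,1)! = 1/12  (running -1/24)
⟨..|..⟩ = √(96/5)·(-1/24) = -0.182574

−√(1/30) = -0.182574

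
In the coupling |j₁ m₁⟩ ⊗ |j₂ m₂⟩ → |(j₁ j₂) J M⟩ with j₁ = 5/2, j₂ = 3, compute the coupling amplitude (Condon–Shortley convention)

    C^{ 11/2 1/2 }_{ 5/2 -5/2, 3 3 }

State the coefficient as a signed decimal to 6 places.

+0.046524  (= +√(1/462))

√[12·0!5!6!/12! · 0!5!6!0!6!5!] = √(1244160000/77)
  +(−1)^0/∏(0,0,5,6,0,0)! = 1/86400  (running 1/86400)
⟨..|..⟩ = √(1244160000/77)·(1/86400) = +0.046524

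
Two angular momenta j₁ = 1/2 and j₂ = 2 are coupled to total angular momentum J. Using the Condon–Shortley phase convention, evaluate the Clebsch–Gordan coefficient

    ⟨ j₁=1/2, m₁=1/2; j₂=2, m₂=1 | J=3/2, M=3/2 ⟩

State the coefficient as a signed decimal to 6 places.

+0.447214  (= +√(1/5))

√[4·1!0!3!/5! · 1!0!3!1!3!0!] = √(36/5)
  +(−1)^0/∏(0,1,0,3,0,0)! = 1/6  (running 1/6)
⟨..|..⟩ = √(36/5)·(1/6) = +0.447214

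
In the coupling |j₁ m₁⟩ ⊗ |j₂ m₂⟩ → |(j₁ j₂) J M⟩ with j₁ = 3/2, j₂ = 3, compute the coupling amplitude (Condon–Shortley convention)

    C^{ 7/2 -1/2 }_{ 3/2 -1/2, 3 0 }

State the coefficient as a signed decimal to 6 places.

−√(2/21) ≈ -0.308607

√[8·1!2!5!/9! · 1!2!3!3!3!4!] = √(384/7)
  +(−1)^0/∏(0,1,2,3,0,2)! = 1/24  (running 1/24)
  +(−1)^1/∏(1,0,1,2,1,3)! = -1/12  (running -1/24)
⟨..|..⟩ = √(384/7)·(-1/24) = -0.308607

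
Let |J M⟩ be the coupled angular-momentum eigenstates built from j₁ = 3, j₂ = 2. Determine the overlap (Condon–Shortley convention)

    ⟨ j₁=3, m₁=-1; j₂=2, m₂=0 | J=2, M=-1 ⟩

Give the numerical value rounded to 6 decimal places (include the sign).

triangle: 3!·3!·1!/8! = 36/40320
(j±m)!: 2!·4!·2!·2!·1!·3! = 1152
prefactor² = (2J+1)·Δ·N² = 36/7
  k=1: −1/(1!·2!·3!·1!·0!·0!) = -1/12
  k=2: +1/(2!·1!·2!·0!·1!·1!) = 1/4
Σ = 1/6  ⇒  CG² = 36/7·1/6² = 1/7
CG = +√(1/7) = +0.377964

+√(1/7) = +0.377964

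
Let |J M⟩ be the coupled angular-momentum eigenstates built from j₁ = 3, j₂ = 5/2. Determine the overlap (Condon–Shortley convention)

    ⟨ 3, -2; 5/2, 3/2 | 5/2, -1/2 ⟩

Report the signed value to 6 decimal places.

triangle: 3!*3!*2!/9! = 72/362880
(j±m)!: 1!*5!*4!*1!*2!*3! = 34560
prefactor² = (2J+1)*Δ*N² = 288/7
  k=2: +1/(2!*1!*3!*2!*0!*0!) = 1/24
  k=3: −1/(3!*0!*2!*1!*1!*1!) = -1/12
Σ = -1/24  ⇒  CG² = 288/7*(-1/24)² = 1/14
CG = −√(1/14) = -0.267261

−√(1/14) = -0.267261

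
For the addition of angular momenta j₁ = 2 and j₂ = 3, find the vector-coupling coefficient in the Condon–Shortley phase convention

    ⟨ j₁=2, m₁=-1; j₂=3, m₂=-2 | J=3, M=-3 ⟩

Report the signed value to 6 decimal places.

j₁+j₂−J=2  J+j₁−j₂=2  J−j₁+j₂=4  j₁+j₂+J+1=9
(j₁±m₁, j₂±m₂, J±M) = (1,3,1,5,0,6)
P² = 960
sum k=1..1:
  [1] −1/48 = -1/48
S = -1/48
C² = P²·S² = 5/12 ; C = -0.645497

-0.645497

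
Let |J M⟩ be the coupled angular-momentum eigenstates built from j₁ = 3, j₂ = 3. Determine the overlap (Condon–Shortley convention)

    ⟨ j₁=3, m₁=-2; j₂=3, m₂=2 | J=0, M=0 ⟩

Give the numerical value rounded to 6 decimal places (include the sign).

-0.377964

j₁+j₂−J=6  J+j₁−j₂=0  J−j₁+j₂=0  j₁+j₂+J+1=7
(j₁±m₁, j₂±m₂, J±M) = (1,5,5,1,0,0)
P² = 14400/7
sum k=5..5:
  [5] −1/120 = -1/120
S = -1/120
C² = P²·S² = 1/7 ; C = -0.377964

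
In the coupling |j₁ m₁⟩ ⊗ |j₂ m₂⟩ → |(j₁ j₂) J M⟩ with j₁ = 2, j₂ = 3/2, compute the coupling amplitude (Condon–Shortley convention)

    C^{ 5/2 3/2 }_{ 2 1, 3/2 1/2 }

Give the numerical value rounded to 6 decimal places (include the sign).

+√(1/35) ≈ +0.169031

j₁+j₂−J=1  J+j₁−j₂=3  J−j₁+j₂=2  j₁+j₂+J+1=7
(j₁±m₁, j₂±m₂, J±M) = (3,1,2,1,4,1)
P² = 144/35
sum k=0..1:
  [0] +1/4 = 1/4
  [1] −1/6 = -1/6
S = 1/12
C² = P²·S² = 1/35 ; C = +0.169031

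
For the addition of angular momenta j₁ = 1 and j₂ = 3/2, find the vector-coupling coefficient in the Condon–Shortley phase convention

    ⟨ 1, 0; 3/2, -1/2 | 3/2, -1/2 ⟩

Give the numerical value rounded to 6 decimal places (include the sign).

+0.258199

triangle: 1!·1!·2!/5! = 2/120
(j±m)!: 1!·1!·1!·2!·1!·2! = 4
prefactor² = (2J+1)·Δ·N² = 4/15
  k=0: +1/(0!·1!·1!·1!·0!·1!) = 1
  k=1: −1/(1!·0!·0!·0!·1!·2!) = -1/2
Σ = 1/2  ⇒  CG² = 4/15·1/2² = 1/15
CG = +√(1/15) = +0.258199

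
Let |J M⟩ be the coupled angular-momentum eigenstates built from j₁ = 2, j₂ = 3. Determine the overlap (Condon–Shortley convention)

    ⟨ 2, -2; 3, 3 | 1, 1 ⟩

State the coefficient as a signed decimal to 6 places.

j₁+j₂−J=4  J+j₁−j₂=0  J−j₁+j₂=2  j₁+j₂+J+1=7
(j₁±m₁, j₂±m₂, J±M) = (0,4,6,0,2,0)
P² = 6912/7
sum k=4..4:
  [4] +1/48 = 1/48
S = 1/48
C² = P²·S² = 3/7 ; C = +0.654654

+√(3/7) = +0.654654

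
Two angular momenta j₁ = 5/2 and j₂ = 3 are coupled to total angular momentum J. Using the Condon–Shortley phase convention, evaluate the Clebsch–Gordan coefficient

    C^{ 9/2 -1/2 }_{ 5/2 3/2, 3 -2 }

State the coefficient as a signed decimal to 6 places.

triangle: 1!×4!×5!/11! = 2880/39916800
(j±m)!: 4!×1!×1!×5!×4!×5! = 8294400
prefactor² = (2J+1)×Δ×N² = 460800/77
  k=0: +1/(0!×1!×1!×1!×3!×4!) = 1/144
  k=1: −1/(1!×0!×0!×0!×4!×5!) = -1/2880
Σ = 19/2880  ⇒  CG² = 460800/77×19/2880² = 361/1386
CG = +√(361/1386) = +0.510355

+√(361/1386) ≈ +0.510355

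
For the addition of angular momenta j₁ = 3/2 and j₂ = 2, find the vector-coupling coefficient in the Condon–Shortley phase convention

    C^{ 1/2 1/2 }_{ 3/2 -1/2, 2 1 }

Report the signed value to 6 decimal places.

+√(3/10) = +0.547723

√[2·3!0!1!/5! · 1!2!3!1!1!0!] = √(6/5)
  +(−1)^2/∏(2,1,0,1,0,0)! = 1/2  (running 1/2)
⟨..|..⟩ = √(6/5)·(1/2) = +0.547723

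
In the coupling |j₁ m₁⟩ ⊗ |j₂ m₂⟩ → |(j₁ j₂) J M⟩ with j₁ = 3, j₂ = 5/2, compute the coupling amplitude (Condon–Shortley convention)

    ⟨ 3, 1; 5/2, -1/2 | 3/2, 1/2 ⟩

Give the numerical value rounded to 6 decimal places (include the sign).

-0.097590

triangle: 4!·2!·1!/8! = 48/40320
(j±m)!: 4!·2!·2!·3!·2!·1! = 1152
prefactor² = (2J+1)·Δ·N² = 192/35
  k=1: −1/(1!·3!·1!·1!·1!·0!) = -1/6
  k=2: +1/(2!·2!·0!·0!·2!·1!) = 1/8
Σ = -1/24  ⇒  CG² = 192/35·(-1/24)² = 1/105
CG = −√(1/105) = -0.097590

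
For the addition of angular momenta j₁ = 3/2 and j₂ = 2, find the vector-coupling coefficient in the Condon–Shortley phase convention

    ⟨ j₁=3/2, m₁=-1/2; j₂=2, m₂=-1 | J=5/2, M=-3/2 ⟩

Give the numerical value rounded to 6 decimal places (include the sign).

+0.169031

j₁+j₂−J=1  J+j₁−j₂=2  J−j₁+j₂=3  j₁+j₂+J+1=7
(j₁±m₁, j₂±m₂, J±M) = (1,2,1,3,1,4)
P² = 144/35
sum k=0..1:
  [0] +1/4 = 1/4
  [1] −1/6 = -1/6
S = 1/12
C² = P²·S² = 1/35 ; C = +0.169031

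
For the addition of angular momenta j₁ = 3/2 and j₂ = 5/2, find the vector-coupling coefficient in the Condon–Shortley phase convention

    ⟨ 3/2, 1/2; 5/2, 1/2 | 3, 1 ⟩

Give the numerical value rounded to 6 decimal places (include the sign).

+0.129099

√[7·1!2!4!/8! · 2!1!3!2!4!2!] = √(48/5)
  +(−1)^0/∏(0,1,1,3,1,1)! = 1/6  (running 1/6)
  +(−1)^1/∏(1,0,0,2,2,2)! = -1/8  (running 1/24)
⟨..|..⟩ = √(48/5)·(1/24) = +0.129099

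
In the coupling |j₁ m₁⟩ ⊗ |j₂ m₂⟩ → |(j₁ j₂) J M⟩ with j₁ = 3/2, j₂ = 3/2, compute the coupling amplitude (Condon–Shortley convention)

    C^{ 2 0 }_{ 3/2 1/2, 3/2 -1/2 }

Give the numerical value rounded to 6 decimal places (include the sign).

j₁+j₂−J=1  J+j₁−j₂=2  J−j₁+j₂=2  j₁+j₂+J+1=6
(j₁±m₁, j₂±m₂, J±M) = (2,1,1,2,2,2)
P² = 4/9
sum k=0..1:
  [0] +1/1 = 1
  [1] −1/4 = -1/4
S = 3/4
C² = P²·S² = 1/4 ; C = +0.500000

+√(1/4) = +0.500000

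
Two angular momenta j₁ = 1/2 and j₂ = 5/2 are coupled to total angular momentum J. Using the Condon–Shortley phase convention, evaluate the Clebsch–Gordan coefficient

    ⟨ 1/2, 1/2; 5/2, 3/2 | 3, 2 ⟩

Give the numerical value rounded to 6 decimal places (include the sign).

+0.912871

√[7·0!1!5!/7! · 1!0!4!1!5!1!] = √(480)
  +(−1)^0/∏(0,0,0,4,1,1)! = 1/24  (running 1/24)
⟨..|..⟩ = √(480)·(1/24) = +0.912871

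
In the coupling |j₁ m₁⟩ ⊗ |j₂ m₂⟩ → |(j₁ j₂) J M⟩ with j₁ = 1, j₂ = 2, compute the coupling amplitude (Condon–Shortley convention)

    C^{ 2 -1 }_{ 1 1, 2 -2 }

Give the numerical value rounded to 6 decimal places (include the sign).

j₁+j₂−J=1  J+j₁−j₂=1  J−j₁+j₂=3  j₁+j₂+J+1=6
(j₁±m₁, j₂±m₂, J±M) = (2,0,0,4,1,3)
P² = 12
sum k=0..0:
  [0] +1/6 = 1/6
S = 1/6
C² = P²·S² = 1/3 ; C = +0.577350

+√(1/3) = +0.577350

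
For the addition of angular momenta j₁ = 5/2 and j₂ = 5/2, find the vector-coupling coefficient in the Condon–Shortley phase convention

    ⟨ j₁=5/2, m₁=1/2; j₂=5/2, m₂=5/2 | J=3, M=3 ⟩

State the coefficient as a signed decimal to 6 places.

+√(5/18) = +0.527046

j₁+j₂−J=2  J+j₁−j₂=3  J−j₁+j₂=3  j₁+j₂+J+1=9
(j₁±m₁, j₂±m₂, J±M) = (3,2,5,0,6,0)
P² = 1440
sum k=2..2:
  [2] +1/72 = 1/72
S = 1/72
C² = P²·S² = 5/18 ; C = +0.527046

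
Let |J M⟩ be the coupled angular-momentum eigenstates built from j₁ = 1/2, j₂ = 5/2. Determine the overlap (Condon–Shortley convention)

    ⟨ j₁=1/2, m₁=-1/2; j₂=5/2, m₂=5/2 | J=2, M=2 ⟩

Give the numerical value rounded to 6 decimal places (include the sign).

√[5·1!0!4!/6! · 0!1!5!0!4!0!] = √(480)
  +(−1)^1/∏(1,0,0,4,0,0)! = -1/24  (running -1/24)
⟨..|..⟩ = √(480)·(-1/24) = -0.912871

-0.912871  (= −√(5/6))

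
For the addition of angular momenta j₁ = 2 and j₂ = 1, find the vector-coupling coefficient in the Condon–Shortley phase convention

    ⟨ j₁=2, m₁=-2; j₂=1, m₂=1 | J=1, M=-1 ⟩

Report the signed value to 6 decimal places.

√[3·2!2!0!/5! · 0!4!2!0!0!2!] = √(48/5)
  +(−1)^2/∏(2,0,2,0,0,0)! = 1/4  (running 1/4)
⟨..|..⟩ = √(48/5)·(1/4) = +0.774597

+√(3/5) ≈ +0.774597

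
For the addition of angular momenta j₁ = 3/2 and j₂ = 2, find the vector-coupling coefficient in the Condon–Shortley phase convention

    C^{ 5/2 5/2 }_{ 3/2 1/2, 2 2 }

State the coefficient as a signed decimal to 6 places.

triangle: 1!·2!·3!/7! = 12/5040
(j±m)!: 2!·1!·4!·0!·5!·0! = 5760
prefactor² = (2J+1)·Δ·N² = 576/7
  k=1: −1/(1!·0!·0!·3!·2!·0!) = -1/12
Σ = -1/12  ⇒  CG² = 576/7·(-1/12)² = 4/7
CG = −√(4/7) = -0.755929

-0.755929  (= −√(4/7))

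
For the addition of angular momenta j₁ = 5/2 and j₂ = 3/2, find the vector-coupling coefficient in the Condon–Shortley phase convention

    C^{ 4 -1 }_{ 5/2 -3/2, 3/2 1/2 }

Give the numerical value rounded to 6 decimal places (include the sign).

√[9·0!5!3!/9! · 1!4!2!1!3!5!] = √(4320/7)
  +(−1)^0/∏(0,0,4,2,1,1)! = 1/48  (running 1/48)
⟨..|..⟩ = √(4320/7)·(1/48) = +0.517549

+0.517549  (= +√(15/56))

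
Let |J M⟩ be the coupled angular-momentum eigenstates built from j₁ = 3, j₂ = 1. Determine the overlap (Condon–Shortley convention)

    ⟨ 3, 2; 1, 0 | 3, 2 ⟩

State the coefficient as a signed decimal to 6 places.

√[7·1!5!1!/8! · 5!1!1!1!5!1!] = √(300)
  +(−1)^0/∏(0,1,1,1,4,0)! = 1/24  (running 1/24)
  +(−1)^1/∏(1,0,0,0,5,1)! = -1/120  (running 1/30)
⟨..|..⟩ = √(300)·(1/30) = +0.577350

+√(1/3) = +0.577350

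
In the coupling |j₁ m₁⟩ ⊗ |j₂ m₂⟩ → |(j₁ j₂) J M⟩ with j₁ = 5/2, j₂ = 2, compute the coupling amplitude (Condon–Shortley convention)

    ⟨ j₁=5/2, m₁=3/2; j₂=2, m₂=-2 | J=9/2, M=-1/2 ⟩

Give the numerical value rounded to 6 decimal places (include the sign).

triangle: 0!×5!×4!/10! = 2880/3628800
(j±m)!: 4!×1!×0!×4!×4!×5! = 1658880
prefactor² = (2J+1)×Δ×N² = 92160/7
  k=0: +1/(0!×0!×1!×0!×4!×4!) = 1/576
Σ = 1/576  ⇒  CG² = 92160/7×1/576² = 5/126
CG = +√(5/126) = +0.199205

+√(5/126) = +0.199205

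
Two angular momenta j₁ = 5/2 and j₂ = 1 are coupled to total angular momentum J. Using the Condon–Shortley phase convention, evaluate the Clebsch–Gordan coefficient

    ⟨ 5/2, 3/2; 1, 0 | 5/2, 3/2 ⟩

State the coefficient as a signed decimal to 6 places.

+√(9/35) = +0.507093

√[6·1!4!1!/7! · 4!1!1!1!4!1!] = √(576/35)
  +(−1)^0/∏(0,1,1,1,3,0)! = 1/6  (running 1/6)
  +(−1)^1/∏(1,0,0,0,4,1)! = -1/24  (running 1/8)
⟨..|..⟩ = √(576/35)·(1/8) = +0.507093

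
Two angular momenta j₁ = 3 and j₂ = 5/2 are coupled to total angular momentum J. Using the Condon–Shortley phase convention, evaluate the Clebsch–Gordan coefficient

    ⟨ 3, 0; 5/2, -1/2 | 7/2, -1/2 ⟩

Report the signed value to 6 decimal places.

j₁+j₂−J=2  J+j₁−j₂=4  J−j₁+j₂=3  j₁+j₂+J+1=10
(j₁±m₁, j₂±m₂, J±M) = (3,3,2,3,3,4)
P² = 6912/175
sum k=0..2:
  [0] +1/24 = 1/24
  [1] −1/8 = -1/8
  [2] +1/72 = 1/72
S = -5/72
C² = P²·S² = 4/21 ; C = -0.436436

−√(4/21) ≈ -0.436436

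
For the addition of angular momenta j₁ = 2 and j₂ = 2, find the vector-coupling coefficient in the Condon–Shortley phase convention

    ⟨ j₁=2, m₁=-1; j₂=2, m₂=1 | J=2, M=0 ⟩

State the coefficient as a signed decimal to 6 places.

+0.267261

triangle: 2!*2!*2!/7! = 8/5040
(j±m)!: 1!*3!*3!*1!*2!*2! = 144
prefactor² = (2J+1)*Δ*N² = 8/7
  k=1: −1/(1!*1!*2!*2!*0!*0!) = -1/4
  k=2: +1/(2!*0!*1!*1!*1!*1!) = 1/2
Σ = 1/4  ⇒  CG² = 8/7*1/4² = 1/14
CG = +√(1/14) = +0.267261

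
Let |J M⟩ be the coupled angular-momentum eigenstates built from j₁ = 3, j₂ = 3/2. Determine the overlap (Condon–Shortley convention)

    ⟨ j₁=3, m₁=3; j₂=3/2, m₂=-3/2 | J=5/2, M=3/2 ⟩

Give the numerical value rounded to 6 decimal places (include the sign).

+0.566947  (= +√(9/28))

j₁+j₂−J=2  J+j₁−j₂=4  J−j₁+j₂=1  j₁+j₂+J+1=8
(j₁±m₁, j₂±m₂, J±M) = (6,0,0,3,4,1)
P² = 5184/7
sum k=0..0:
  [0] +1/48 = 1/48
S = 1/48
C² = P²·S² = 9/28 ; C = +0.566947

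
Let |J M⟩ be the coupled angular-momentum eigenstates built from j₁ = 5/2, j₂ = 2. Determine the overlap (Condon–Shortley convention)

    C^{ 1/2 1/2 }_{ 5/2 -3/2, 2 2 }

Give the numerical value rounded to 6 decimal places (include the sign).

√[2·4!1!0!/6! · 1!4!4!0!1!0!] = √(192/5)
  +(−1)^4/∏(4,0,0,0,1,0)! = 1/24  (running 1/24)
⟨..|..⟩ = √(192/5)·(1/24) = +0.258199

+√(1/15) = +0.258199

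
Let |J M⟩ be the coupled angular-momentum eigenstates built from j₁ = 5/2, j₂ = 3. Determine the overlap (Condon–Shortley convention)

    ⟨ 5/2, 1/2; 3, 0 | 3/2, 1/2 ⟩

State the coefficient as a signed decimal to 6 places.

+√(4/35) ≈ +0.338062

triangle: 4!·1!·2!/8! = 48/40320
(j±m)!: 3!·2!·3!·3!·2!·1! = 864
prefactor² = (2J+1)·Δ·N² = 144/35
  k=1: −1/(1!·3!·1!·2!·0!·0!) = -1/12
  k=2: +1/(2!·2!·0!·1!·1!·1!) = 1/4
Σ = 1/6  ⇒  CG² = 144/35·1/6² = 4/35
CG = +√(4/35) = +0.338062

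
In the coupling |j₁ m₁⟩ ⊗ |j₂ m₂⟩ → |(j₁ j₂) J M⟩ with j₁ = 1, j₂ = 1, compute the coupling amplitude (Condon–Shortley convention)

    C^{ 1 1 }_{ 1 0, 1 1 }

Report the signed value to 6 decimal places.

-0.707107

j₁+j₂−J=1  J+j₁−j₂=1  J−j₁+j₂=1  j₁+j₂+J+1=4
(j₁±m₁, j₂±m₂, J±M) = (1,1,2,0,2,0)
P² = 1/2
sum k=1..1:
  [1] −1/1 = -1
S = -1
C² = P²·S² = 1/2 ; C = -0.707107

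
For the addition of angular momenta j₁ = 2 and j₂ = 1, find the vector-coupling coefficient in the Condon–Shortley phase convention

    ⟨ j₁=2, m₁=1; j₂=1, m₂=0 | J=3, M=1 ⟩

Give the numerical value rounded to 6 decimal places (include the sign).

triangle: 0!·4!·2!/7! = 48/5040
(j±m)!: 3!·1!·1!·1!·4!·2! = 288
prefactor² = (2J+1)·Δ·N² = 96/5
  k=0: +1/(0!·0!·1!·1!·3!·1!) = 1/6
Σ = 1/6  ⇒  CG² = 96/5·1/6² = 8/15
CG = +√(8/15) = +0.730297

+0.730297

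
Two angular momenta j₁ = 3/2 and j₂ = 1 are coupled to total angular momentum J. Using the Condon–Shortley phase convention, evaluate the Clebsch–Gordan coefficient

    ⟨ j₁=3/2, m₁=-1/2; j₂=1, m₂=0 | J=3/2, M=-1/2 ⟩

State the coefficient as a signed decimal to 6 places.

-0.258199  (= −√(1/15))

triangle: 1!*2!*1!/5! = 2/120
(j±m)!: 1!*2!*1!*1!*1!*2! = 4
prefactor² = (2J+1)*Δ*N² = 4/15
  k=0: +1/(0!*1!*2!*1!*0!*0!) = 1/2
  k=1: −1/(1!*0!*1!*0!*1!*1!) = -1
Σ = -1/2  ⇒  CG² = 4/15*(-1/2)² = 1/15
CG = −√(1/15) = -0.258199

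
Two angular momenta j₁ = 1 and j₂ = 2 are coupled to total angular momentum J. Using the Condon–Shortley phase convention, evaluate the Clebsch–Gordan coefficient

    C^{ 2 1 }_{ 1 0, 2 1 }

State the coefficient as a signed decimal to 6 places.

-0.408248

√[5·1!1!3!/6! · 1!1!3!1!3!1!] = √(3/2)
  +(−1)^0/∏(0,1,1,3,0,0)! = 1/6  (running 1/6)
  +(−1)^1/∏(1,0,0,2,1,1)! = -1/2  (running -1/3)
⟨..|..⟩ = √(3/2)·(-1/3) = -0.408248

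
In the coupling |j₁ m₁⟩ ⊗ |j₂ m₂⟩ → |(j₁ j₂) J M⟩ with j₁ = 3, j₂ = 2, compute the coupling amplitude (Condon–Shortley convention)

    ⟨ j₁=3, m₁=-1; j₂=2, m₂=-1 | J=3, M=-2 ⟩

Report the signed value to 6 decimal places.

j₁+j₂−J=2  J+j₁−j₂=4  J−j₁+j₂=2  j₁+j₂+J+1=9
(j₁±m₁, j₂±m₂, J±M) = (2,4,1,3,1,5)
P² = 64
sum k=0..1:
  [0] +1/48 = 1/48
  [1] −1/12 = -1/12
S = -1/16
C² = P²·S² = 1/4 ; C = -0.500000

-0.500000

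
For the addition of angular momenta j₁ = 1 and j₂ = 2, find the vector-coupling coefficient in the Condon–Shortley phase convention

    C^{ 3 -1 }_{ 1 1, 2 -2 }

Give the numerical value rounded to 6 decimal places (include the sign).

√[7·0!2!4!/7! · 2!0!0!4!2!4!] = √(768/5)
  +(−1)^0/∏(0,0,0,0,2,4)! = 1/48  (running 1/48)
⟨..|..⟩ = √(768/5)·(1/48) = +0.258199

+0.258199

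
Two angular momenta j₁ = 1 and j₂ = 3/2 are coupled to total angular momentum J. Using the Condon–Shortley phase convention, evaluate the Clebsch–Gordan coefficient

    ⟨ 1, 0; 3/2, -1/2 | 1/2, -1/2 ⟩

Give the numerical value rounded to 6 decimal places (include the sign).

−√(1/3) = -0.577350

triangle: 2!·0!·1!/4! = 2/24
(j±m)!: 1!·1!·1!·2!·0!·1! = 2
prefactor² = (2J+1)·Δ·N² = 1/3
  k=1: −1/(1!·1!·0!·0!·0!·1!) = -1
Σ = -1  ⇒  CG² = 1/3·(-1)² = 1/3
CG = −√(1/3) = -0.577350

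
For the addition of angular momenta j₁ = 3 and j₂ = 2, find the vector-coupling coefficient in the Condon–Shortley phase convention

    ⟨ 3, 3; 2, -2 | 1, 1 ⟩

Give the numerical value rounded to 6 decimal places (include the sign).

+0.654654

√[3·4!2!0!/7! · 6!0!0!4!2!0!] = √(6912/7)
  +(−1)^0/∏(0,4,0,0,2,0)! = 1/48  (running 1/48)
⟨..|..⟩ = √(6912/7)·(1/48) = +0.654654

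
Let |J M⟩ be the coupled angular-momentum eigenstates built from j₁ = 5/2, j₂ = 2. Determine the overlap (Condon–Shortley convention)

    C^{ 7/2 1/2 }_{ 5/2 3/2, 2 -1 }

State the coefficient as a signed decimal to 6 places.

triangle: 1!·4!·3!/9! = 144/362880
(j±m)!: 4!·1!·1!·3!·4!·3! = 20736
prefactor² = (2J+1)·Δ·N² = 2304/35
  k=0: +1/(0!·1!·1!·1!·3!·2!) = 1/12
  k=1: −1/(1!·0!·0!·0!·4!·3!) = -1/144
Σ = 11/144  ⇒  CG² = 2304/35·11/144² = 121/315
CG = +√(121/315) = +0.619780

+0.619780  (= +√(121/315))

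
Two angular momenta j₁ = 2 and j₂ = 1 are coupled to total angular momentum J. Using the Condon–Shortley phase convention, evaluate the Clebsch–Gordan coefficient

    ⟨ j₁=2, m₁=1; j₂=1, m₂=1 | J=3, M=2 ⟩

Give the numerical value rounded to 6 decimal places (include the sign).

j₁+j₂−J=0  J+j₁−j₂=4  J−j₁+j₂=2  j₁+j₂+J+1=7
(j₁±m₁, j₂±m₂, J±M) = (3,1,2,0,5,1)
P² = 96
sum k=0..0:
  [0] +1/12 = 1/12
S = 1/12
C² = P²·S² = 2/3 ; C = +0.816497

+√(2/3) = +0.816497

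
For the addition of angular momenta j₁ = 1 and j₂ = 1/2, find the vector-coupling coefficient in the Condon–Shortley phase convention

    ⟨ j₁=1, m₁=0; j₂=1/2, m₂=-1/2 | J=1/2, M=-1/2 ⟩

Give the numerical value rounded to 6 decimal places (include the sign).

j₁+j₂−J=1  J+j₁−j₂=1  J−j₁+j₂=0  j₁+j₂+J+1=3
(j₁±m₁, j₂±m₂, J±M) = (1,1,0,1,0,1)
P² = 1/3
sum k=0..0:
  [0] +1/1 = 1
S = 1
C² = P²·S² = 1/3 ; C = +0.577350

+0.577350  (= +√(1/3))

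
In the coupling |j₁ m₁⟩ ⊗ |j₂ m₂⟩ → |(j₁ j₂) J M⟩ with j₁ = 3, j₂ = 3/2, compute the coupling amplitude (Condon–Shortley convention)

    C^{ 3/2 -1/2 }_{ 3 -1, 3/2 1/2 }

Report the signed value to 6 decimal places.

triangle: 3!*3!*0!/7! = 36/5040
(j±m)!: 2!*4!*2!*1!*1!*2! = 192
prefactor² = (2J+1)*Δ*N² = 192/35
  k=2: +1/(2!*1!*2!*0!*1!*0!) = 1/4
Σ = 1/4  ⇒  CG² = 192/35*1/4² = 12/35
CG = +√(12/35) = +0.585540

+0.585540  (= +√(12/35))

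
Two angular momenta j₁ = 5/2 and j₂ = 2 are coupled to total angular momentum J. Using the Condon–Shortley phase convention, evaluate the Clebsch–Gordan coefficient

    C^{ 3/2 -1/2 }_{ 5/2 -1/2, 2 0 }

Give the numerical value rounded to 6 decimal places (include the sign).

+√(2/35) = +0.239046

√[4·3!2!1!/7! · 2!3!2!2!1!2!] = √(32/35)
  +(−1)^1/∏(1,2,2,1,0,0)! = -1/4  (running -1/4)
  +(−1)^2/∏(2,1,1,0,1,1)! = 1/2  (running 1/4)
⟨..|..⟩ = √(32/35)·(1/4) = +0.239046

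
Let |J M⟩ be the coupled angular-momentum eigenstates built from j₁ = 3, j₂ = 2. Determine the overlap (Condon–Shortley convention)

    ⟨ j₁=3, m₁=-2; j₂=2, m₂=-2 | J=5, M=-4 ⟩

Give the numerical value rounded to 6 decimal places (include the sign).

√[11·0!6!4!/11! · 1!5!0!4!1!9!] = √(4976640)
  +(−1)^0/∏(0,0,5,0,1,4)! = 1/2880  (running 1/2880)
⟨..|..⟩ = √(4976640)·(1/2880) = +0.774597

+√(3/5) = +0.774597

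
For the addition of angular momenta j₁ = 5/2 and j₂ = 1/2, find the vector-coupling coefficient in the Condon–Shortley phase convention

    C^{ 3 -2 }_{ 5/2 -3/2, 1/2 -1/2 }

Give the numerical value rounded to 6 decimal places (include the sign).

+√(5/6) = +0.912871

triangle: 0!·5!·1!/7! = 120/5040
(j±m)!: 1!·4!·0!·1!·1!·5! = 2880
prefactor² = (2J+1)·Δ·N² = 480
  k=0: +1/(0!·0!·4!·0!·1!·1!) = 1/24
Σ = 1/24  ⇒  CG² = 480·1/24² = 5/6
CG = +√(5/6) = +0.912871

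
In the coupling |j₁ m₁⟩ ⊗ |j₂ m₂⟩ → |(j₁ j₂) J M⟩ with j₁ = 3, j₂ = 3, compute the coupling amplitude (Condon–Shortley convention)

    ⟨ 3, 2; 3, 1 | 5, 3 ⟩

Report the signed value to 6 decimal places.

√[11·1!5!5!/12! · 5!1!4!2!8!2!] = √(153600)
  +(−1)^0/∏(0,1,1,4,4,1)! = 1/576  (running 1/576)
  +(−1)^1/∏(1,0,0,3,5,2)! = -1/1440  (running 1/960)
⟨..|..⟩ = √(153600)·(1/960) = +0.408248

+√(1/6) = +0.408248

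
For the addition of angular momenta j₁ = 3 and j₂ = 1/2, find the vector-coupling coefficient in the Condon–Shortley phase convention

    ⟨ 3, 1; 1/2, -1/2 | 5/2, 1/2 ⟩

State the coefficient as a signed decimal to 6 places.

+√(4/7) = +0.755929

j₁+j₂−J=1  J+j₁−j₂=5  J−j₁+j₂=0  j₁+j₂+J+1=7
(j₁±m₁, j₂±m₂, J±M) = (4,2,0,1,3,2)
P² = 576/7
sum k=0..0:
  [0] +1/12 = 1/12
S = 1/12
C² = P²·S² = 4/7 ; C = +0.755929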